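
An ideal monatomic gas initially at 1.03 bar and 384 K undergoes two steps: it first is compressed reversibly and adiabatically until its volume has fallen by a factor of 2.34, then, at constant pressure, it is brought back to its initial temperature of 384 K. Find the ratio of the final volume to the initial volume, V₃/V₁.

For a monatomic ideal gas γ = 5/3.
Adiabatic step: V₂/V₁ = 0.4274; T₂ = T₁·2.34^(2/3) = 676.8 K.
Isobaric step: V₃/V₂ = T₃/T₂ = 384/676.8.
V₃/V₁ = (V₂/V₁)(V₃/V₂) = 0.4274 × (384/676.8) = 0.2425.

V₃/V₁ ≈ 0.242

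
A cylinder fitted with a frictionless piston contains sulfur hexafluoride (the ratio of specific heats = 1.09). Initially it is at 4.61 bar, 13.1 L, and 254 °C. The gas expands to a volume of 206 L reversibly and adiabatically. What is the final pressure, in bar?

P₂ ≈ 0.229 bar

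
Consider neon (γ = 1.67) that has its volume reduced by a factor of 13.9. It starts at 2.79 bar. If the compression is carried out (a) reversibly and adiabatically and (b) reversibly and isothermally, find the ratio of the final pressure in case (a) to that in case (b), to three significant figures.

Isothermal: P_b = P₁(V₁/V₂) = 2.79×13.9.
Adiabatic: P_a = P₁(V₁/V₂)^γ = 2.79×13.9^(1.67).
P_a/P_b = (V₁/V₂)^(γ−1) = 13.9^(0.67) = 5.832.

P_adiabatic / P_isothermal ≈ 5.83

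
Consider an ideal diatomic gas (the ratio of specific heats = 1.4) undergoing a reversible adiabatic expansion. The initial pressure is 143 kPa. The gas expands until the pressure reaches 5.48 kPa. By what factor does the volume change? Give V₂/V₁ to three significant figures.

V₂/V₁ ≈ 10.3

From PV^γ = const, V₂/V₁ = (P₁/P₂)^(1/γ).
V₂/V₁ = (143/5.48)^(0.714) = 10.28.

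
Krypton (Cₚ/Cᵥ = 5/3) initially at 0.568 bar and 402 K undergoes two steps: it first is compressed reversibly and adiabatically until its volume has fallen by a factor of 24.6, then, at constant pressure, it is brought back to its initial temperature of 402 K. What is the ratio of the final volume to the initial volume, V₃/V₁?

Adiabatic step: V₂/V₁ = 0.04065; T₂ = T₁·24.6^(2/3) = 3400 K.
Isobaric step: V₃/V₂ = T₃/T₂ = 402/3400.
V₃/V₁ = (V₂/V₁)(V₃/V₂) = 0.04065 × (402/3400) = 0.004806.

V₃/V₁ ≈ 0.00481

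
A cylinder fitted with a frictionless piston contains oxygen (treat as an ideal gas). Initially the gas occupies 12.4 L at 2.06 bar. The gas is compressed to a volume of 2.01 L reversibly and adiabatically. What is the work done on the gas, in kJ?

W ≈ 6.84 kJ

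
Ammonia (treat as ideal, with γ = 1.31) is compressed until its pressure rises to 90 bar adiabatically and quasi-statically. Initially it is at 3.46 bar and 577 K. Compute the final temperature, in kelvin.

T₂ ≈ 1250 K

Adiabatic: T₂/T₁ = (P₂/P₁)^((γ−1)/γ).
T₂ = 577 × (90/3.46)^(0.237) = 1248 K.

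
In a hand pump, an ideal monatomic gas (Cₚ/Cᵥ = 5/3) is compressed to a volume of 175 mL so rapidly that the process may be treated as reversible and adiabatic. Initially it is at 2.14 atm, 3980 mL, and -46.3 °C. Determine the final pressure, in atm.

Adiabatic: P₁V₁^γ = P₂V₂^γ ⇒ P₂ = P₁ (V₁/V₂)^γ.
P₂ = 2.14 × (3980/175)^(5/3) = 390.7 atm.

P₂ ≈ 391 atm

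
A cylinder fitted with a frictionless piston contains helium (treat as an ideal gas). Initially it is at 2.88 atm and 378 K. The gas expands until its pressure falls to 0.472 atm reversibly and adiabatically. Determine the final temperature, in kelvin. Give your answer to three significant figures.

Adiabatic: T₂/T₁ = (P₂/P₁)^((γ−1)/γ).
For a monatomic ideal gas γ = 5/3, so (γ−1)/γ = 2/5.
T₂ = 378 × (0.472/2.88)^(2/5) = 183.4 K.

T₂ ≈ 183 K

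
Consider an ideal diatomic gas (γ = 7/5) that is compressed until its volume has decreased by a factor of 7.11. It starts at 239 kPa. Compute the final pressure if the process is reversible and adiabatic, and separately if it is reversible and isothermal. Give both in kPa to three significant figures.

Isothermal: P₂ = P₁(V₁/V₂) = 239×7.11 = 1699 kPa.
Adiabatic: P₂ = P₁(V₁/V₂)^γ = 239×7.11^(7/5) = 3724 kPa.

adiabatic: 3720 kPa; isothermal: 1700 kPa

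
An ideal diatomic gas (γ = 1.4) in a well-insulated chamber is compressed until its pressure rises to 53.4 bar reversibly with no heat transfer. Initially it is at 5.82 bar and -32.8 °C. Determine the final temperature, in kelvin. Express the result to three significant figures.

T₂ ≈ 453 K

Along an adiabat T P^((1−γ)/γ) is constant, so T₂ = T₁ (P₂/P₁)^((γ−1)/γ).
T₁ = -32.8 °C = 240.3 K.
T₂ = 240.3 × (53.4/5.82)^(0.286) = 452.8 K.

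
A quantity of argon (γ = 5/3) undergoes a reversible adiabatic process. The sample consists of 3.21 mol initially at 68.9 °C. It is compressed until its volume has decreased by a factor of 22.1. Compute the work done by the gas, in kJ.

W ≈ -94.1 kJ

For a reversible adiabat TV^(γ−1) is constant, so T₂ = T₁ (V₁/V₂)^(γ−1).
T₁ = 68.9 °C = 342 K.
T₂ = 342 × 22.1^(2/3) = 2694 K.
Q = 0, so ΔU = W_on_gas = nCᵥΔT with Cᵥ = R/(γ−1) = 12.47 J/(mol·K).
ΔU = 3.21 × 12.47 × (2694 − 342) = 94140 J.
Work done by the gas = −ΔU = -94140 J.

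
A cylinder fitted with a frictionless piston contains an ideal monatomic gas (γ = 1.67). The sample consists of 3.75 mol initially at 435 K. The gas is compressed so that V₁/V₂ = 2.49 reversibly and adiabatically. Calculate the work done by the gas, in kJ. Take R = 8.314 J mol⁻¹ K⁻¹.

Adiabatic: T₁V₁^(γ−1) = T₂V₂^(γ−1) ⇒ T₂ = T₁ (V₁/V₂)^(γ−1).
T₂ = 435 × 2.49^(0.67) = 801.6 K.
Q = 0, so ΔU = W_on_gas = nCᵥΔT with Cᵥ = R/(γ−1) = 12.41 J/(mol·K).
ΔU = 3.75 × 12.41 × (801.6 − 435) = 17060 J.
Work done by the gas = −ΔU = -17060 J.

W ≈ -17.1 kJ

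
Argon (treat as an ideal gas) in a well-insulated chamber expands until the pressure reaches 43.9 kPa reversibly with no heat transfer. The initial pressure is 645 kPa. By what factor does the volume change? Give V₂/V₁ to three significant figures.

From PV^γ = const, V₂/V₁ = (P₁/P₂)^(1/γ).
For a monatomic ideal gas γ = 5/3.
V₂/V₁ = (645/43.9)^(3/5) = 5.015.

V₂/V₁ ≈ 5.01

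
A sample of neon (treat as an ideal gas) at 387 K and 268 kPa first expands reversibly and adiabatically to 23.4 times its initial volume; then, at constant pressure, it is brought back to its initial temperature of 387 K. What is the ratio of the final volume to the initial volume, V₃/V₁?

V₃/V₁ ≈ 191

For a monatomic ideal gas γ = 5/3.
Adiabatic step: V₂/V₁ = 23.4; T₂ = T₁·(1/23.4)^(2/3) = 47.3 K.
Isobaric step: V₃/V₂ = T₃/T₂ = 387/47.3.
V₃/V₁ = (V₂/V₁)(V₃/V₂) = 23.4 × (387/47.3) = 191.4.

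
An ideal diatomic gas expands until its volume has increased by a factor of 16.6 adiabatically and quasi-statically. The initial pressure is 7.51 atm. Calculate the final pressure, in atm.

P₂ ≈ 0.147 atm

Adiabatic: P₁V₁^γ = P₂V₂^γ ⇒ P₂ = P₁ (V₁/V₂)^γ.
For a diatomic ideal gas γ = 7/5.
P₂ = 7.51 × (1/16.6)^(7/5) = 0.1471 atm.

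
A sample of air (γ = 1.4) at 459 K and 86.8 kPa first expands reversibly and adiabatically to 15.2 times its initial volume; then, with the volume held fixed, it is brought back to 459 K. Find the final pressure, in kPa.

P₃ ≈ 5.71 kPa

Adiabatic step (PV^γ = const): P₂ = 86.8×(1/15.2)^(1.4) = 1.923 kPa; T₂ = 459×(1/15.2)^(0.4) = 154.6 K.
Isochoric: P₃ = P₂(T₃/T₂) = 1.923 × (459/154.6) = 5.711 kPa.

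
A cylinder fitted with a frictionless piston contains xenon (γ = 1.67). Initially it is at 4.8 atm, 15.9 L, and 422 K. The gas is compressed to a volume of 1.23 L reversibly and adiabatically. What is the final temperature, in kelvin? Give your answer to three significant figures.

Adiabatic: T₁V₁^(γ−1) = T₂V₂^(γ−1) ⇒ T₂ = T₁ (V₁/V₂)^(γ−1).
T₂ = 422 × (15.9/1.23)^(0.67) = 2344 K.

T₂ ≈ 2340 K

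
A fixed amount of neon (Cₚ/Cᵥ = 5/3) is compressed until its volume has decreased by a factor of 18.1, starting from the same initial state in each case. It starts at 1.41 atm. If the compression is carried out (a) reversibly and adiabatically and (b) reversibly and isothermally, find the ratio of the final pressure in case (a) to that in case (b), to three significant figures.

Isothermal: P_b = P₁(V₁/V₂) = 1.41×18.1.
Adiabatic: P_a = P₁(V₁/V₂)^γ = 1.41×18.1^(5/3).
P_a/P_b = (V₁/V₂)^(γ−1) = 18.1^(2/3) = 6.894.

P_adiabatic / P_isothermal ≈ 6.89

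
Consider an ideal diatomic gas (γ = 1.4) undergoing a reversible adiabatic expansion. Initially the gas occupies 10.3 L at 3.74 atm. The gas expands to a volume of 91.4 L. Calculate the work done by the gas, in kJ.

W ≈ 5.68 kJ

P₂ = P₁(V₁/V₂)^γ = 3.74×(10.3/91.4)^(1.4) = 0.176 atm.
For a reversible adiabat, W_by_gas = (P₁V₁ − P₂V₂)/(γ−1).
W_by = (379000×0.0103 − 17830×0.0914) / (0.4) = 5683 J.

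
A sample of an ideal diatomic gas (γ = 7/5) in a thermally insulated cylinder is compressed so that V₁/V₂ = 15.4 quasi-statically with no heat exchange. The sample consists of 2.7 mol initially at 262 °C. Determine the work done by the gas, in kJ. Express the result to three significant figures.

W ≈ -59.6 kJ

Adiabatic: T₁V₁^(γ−1) = T₂V₂^(γ−1) ⇒ T₂ = T₁ (V₁/V₂)^(γ−1).
T₁ = 262 °C = 535.1 K.
T₂ = 535.1 × 15.4^(2/5) = 1598 K.
Q = 0, so ΔU = W_on_gas = nCᵥΔT with Cᵥ = R/(γ−1) = 20.79 J/(mol·K).
ΔU = 2.7 × 20.79 × (1598 − 535.1) = 59630 J.
Work done by the gas = −ΔU = -59630 J.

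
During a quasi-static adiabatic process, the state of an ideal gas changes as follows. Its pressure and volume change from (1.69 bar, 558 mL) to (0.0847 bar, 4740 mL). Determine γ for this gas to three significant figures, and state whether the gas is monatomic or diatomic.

γ ≈ 1.40; diatomic

PV^γ = const ⇒ γ = ln(P₂/P₁) / ln(V₁/V₂).
γ = ln(0.0847/1.69) / ln(558/4740) = 1.399.
γ ≈ 1.40 is close to 7/5, so the gas is diatomic.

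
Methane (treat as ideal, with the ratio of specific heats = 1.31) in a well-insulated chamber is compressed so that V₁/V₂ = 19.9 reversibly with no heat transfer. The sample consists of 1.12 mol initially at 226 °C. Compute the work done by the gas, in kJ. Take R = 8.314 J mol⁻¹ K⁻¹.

Adiabatic: T₁V₁^(γ−1) = T₂V₂^(γ−1) ⇒ T₂ = T₁ (V₁/V₂)^(γ−1).
T₁ = 226 °C = 499.1 K.
T₂ = 499.1 × 19.9^(0.31) = 1261 K.
Q = 0, so ΔU = W_on_gas = nCᵥΔT with Cᵥ = R/(γ−1) = 26.82 J/(mol·K).
ΔU = 1.12 × 26.82 × (1261 − 499.1) = 22900 J.
Work done by the gas = −ΔU = -22900 J.

W ≈ -22.9 kJ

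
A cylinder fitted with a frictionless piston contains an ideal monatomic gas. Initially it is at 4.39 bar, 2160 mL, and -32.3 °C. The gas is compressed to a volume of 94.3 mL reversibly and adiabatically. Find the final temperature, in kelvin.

For a reversible adiabat TV^(γ−1) is constant, so T₂ = T₁ (V₁/V₂)^(γ−1).
γ = 5/3 for a monatomic ideal gas.
T₁ = -32.3 °C = 240.8 K.
T₂ = 240.8 × (2160/94.3)^(2/3) = 1943 K.

T₂ ≈ 1940 K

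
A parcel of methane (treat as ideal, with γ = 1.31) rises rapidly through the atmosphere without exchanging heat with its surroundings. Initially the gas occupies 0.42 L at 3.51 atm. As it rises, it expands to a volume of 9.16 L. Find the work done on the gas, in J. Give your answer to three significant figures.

W ≈ -297 J

P₂ = P₁(V₁/V₂)^γ = 3.51×(0.42/9.16)^(1.31) = 0.0619 atm.
For a reversible adiabat, W_by_gas = (P₁V₁ − P₂V₂)/(γ−1).
W_by = (355700×0.00042 − 6272×0.00916) / (0.31) = 296.5 J.
W_on_gas = −W_by = -296.5 J.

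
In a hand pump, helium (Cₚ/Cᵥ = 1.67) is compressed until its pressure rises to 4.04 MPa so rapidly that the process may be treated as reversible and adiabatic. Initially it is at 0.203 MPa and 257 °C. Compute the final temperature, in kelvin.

T₂ ≈ 1760 K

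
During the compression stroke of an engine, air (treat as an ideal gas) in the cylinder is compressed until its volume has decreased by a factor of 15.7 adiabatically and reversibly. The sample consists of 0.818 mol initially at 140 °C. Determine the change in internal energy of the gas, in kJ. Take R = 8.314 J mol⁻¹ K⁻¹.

For a reversible adiabat TV^(γ−1) is constant, so T₂ = T₁ (V₁/V₂)^(γ−1).
γ = 7/5 for a diatomic ideal gas, so γ−1 = 2/5.
T₁ = 140 °C = 413.1 K.
T₂ = 413.1 × 15.7^(2/5) = 1243 K.
Q = 0, so ΔU = W_on_gas = nCᵥΔT with Cᵥ = R/(γ−1) = 20.79 J/(mol·K).
ΔU = 0.818 × 20.79 × (1243 − 413.1) = 14110 J.

ΔU ≈ 14.1 kJ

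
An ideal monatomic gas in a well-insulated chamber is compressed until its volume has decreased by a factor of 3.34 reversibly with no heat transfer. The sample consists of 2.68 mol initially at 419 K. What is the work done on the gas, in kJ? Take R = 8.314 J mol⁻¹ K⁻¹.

W ≈ 17.3 kJ

Adiabatic: T₁V₁^(γ−1) = T₂V₂^(γ−1) ⇒ T₂ = T₁ (V₁/V₂)^(γ−1).
γ = 5/3 for a monatomic ideal gas, so γ−1 = 2/3.
T₂ = 419 × 3.34^(2/3) = 936.2 K.
Q = 0, so ΔU = W_on_gas = nCᵥΔT with Cᵥ = R/(γ−1) = 12.47 J/(mol·K).
ΔU = 2.68 × 12.47 × (936.2 − 419) = 17290 J.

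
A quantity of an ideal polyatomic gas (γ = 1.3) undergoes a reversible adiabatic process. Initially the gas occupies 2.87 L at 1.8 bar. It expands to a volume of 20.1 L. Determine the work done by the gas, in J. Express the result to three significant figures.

W ≈ 762 J

P₂ = P₁(V₁/V₂)^γ = 1.8×(2.87/20.1)^(1.3) = 0.1433 bar.
For a reversible adiabat, W_by_gas = (P₁V₁ − P₂V₂)/(γ−1).
W_by = (180000×0.00287 − 14330×0.0201) / (0.3) = 761.6 J.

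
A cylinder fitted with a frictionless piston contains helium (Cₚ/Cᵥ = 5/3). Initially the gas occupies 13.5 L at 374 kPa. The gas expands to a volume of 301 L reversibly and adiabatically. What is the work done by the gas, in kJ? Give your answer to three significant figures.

P₂ = P₁(V₁/V₂)^γ = 374×(13.5/301)^(5/3) = 2.117 kPa.
For a reversible adiabat, W_by_gas = (P₁V₁ − P₂V₂)/(γ−1).
W_by = (374000×0.0135 − 2117×0.301) / (2/3) = 6617 J.

W ≈ 6.62 kJ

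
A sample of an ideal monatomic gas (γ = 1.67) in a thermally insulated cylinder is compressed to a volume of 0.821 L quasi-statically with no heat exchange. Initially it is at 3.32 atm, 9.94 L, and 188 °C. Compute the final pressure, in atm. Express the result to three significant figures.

Adiabatic: P₁V₁^γ = P₂V₂^γ ⇒ P₂ = P₁ (V₁/V₂)^γ.
P₂ = 3.32 × (9.94/0.821)^(1.67) = 213.7 atm.

P₂ ≈ 214 atm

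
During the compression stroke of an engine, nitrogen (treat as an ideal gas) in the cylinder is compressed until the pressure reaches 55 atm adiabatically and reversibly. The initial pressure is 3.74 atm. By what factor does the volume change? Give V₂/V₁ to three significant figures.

From PV^γ = const, V₂/V₁ = (P₁/P₂)^(1/γ).
For a diatomic ideal gas γ = 7/5.
V₂/V₁ = (3.74/55)^(5/7) = 0.1466.

V₂/V₁ ≈ 0.147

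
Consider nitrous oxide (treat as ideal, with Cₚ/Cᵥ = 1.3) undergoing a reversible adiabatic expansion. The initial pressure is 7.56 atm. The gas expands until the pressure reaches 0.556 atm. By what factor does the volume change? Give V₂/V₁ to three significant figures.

V₂/V₁ ≈ 7.45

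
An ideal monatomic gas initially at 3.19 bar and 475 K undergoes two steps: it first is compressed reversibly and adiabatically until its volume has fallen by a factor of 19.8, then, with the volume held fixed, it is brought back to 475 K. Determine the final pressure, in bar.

P₃ ≈ 63.2 bar

For a monatomic ideal gas γ = 5/3.
Adiabatic step (PV^γ = const): P₂ = 3.19×19.8^(5/3) = 462.3 bar; T₂ = 475×19.8^(2/3) = 3476 K.
Isochoric: P₃ = P₂(T₃/T₂) = 462.3 × (475/3476) = 63.16 bar.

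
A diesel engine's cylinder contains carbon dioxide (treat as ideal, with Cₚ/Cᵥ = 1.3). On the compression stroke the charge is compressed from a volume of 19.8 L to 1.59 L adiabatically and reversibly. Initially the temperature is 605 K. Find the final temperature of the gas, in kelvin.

T₂ ≈ 1290 K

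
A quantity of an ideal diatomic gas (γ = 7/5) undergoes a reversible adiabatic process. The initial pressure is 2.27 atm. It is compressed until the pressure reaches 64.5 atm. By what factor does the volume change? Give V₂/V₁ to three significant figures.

From PV^γ = const, V₂/V₁ = (P₁/P₂)^(1/γ).
V₂/V₁ = (2.27/64.5)^(5/7) = 0.09157.

V₂/V₁ ≈ 0.0916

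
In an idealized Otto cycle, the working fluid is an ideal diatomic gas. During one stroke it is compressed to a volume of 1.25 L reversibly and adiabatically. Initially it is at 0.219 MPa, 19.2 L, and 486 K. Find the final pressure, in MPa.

P₂ ≈ 10.0 MPa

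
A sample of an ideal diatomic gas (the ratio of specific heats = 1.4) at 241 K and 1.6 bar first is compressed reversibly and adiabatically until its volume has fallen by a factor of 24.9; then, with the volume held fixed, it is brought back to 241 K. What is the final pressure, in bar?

P₃ ≈ 39.8 bar

Adiabatic step (PV^γ = const): P₂ = 1.6×24.9^(1.4) = 144.1 bar; T₂ = 241×24.9^(0.4) = 872 K.
Isochoric: P₃ = P₂(T₃/T₂) = 144.1 × (241/872) = 39.84 bar.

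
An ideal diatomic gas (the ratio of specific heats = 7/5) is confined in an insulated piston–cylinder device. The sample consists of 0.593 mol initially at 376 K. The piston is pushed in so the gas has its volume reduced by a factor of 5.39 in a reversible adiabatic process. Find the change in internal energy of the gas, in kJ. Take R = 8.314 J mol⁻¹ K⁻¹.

For a reversible adiabat TV^(γ−1) is constant, so T₂ = T₁ (V₁/V₂)^(γ−1).
T₂ = 376 × 5.39^(2/5) = 737.6 K.
Q = 0, so ΔU = W_on_gas = nCᵥΔT with Cᵥ = R/(γ−1) = 20.79 J/(mol·K).
ΔU = 0.593 × 20.79 × (737.6 − 376) = 4457 J.

ΔU ≈ 4.46 kJ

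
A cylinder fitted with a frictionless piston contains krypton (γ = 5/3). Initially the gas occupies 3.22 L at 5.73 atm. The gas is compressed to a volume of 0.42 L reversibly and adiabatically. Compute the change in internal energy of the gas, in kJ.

ΔU ≈ 8.10 kJ

P₂ = P₁(V₁/V₂)^γ = 5.73×(3.22/0.42)^(5/3) = 170.8 atm.
For a reversible adiabat, W_by_gas = (P₁V₁ − P₂V₂)/(γ−1).
W_by = (580600×0.00322 − 1.731×10^7×0.00042) / (2/3) = -8099 J.
Q = 0 ⇒ ΔU = −W_by = 8099 J.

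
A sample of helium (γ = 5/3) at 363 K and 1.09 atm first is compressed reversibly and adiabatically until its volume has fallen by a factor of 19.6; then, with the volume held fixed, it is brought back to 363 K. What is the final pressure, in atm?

P₃ ≈ 21.4 atm

Adiabatic step (PV^γ = const): P₂ = 1.09×19.6^(5/3) = 155.3 atm; T₂ = 363×19.6^(2/3) = 2639 K.
Isochoric: P₃ = P₂(T₃/T₂) = 155.3 × (363/2639) = 21.36 atm.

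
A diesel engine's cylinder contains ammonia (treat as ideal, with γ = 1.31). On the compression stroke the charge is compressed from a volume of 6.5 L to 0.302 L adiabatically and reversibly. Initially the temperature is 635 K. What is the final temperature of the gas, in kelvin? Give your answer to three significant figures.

Adiabatic: T₁V₁^(γ−1) = T₂V₂^(γ−1) ⇒ T₂ = T₁ (V₁/V₂)^(γ−1).
T₂ = 635 × (6.5/0.302)^(0.31) = 1644 K.

T₂ ≈ 1640 K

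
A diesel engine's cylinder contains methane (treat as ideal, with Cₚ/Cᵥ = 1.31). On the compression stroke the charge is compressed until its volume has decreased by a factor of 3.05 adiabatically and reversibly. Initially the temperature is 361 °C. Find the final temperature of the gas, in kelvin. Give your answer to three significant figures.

For a reversible adiabat TV^(γ−1) is constant, so T₂ = T₁ (V₁/V₂)^(γ−1).
T₁ = 361 °C = 634.1 K.
T₂ = 634.1 × 3.05^(0.31) = 896 K.

T₂ ≈ 896 K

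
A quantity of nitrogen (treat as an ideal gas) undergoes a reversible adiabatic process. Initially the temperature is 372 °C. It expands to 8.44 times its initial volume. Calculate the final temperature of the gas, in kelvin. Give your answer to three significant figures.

Adiabatic: T₁V₁^(γ−1) = T₂V₂^(γ−1) ⇒ T₂ = T₁ (V₁/V₂)^(γ−1).
For a diatomic ideal gas γ = 7/5, so γ−1 = 2/5.
T₁ = 372 °C = 645.1 K.
T₂ = 645.1 × (1/8.44)^(2/5) = 274.9 K.

T₂ ≈ 275 K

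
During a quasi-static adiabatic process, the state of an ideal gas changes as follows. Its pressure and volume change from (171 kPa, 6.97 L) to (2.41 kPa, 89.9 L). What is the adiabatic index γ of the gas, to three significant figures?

γ ≈ 1.67

PV^γ = const ⇒ γ = ln(P₂/P₁) / ln(V₁/V₂).
γ = ln(2.41/171) / ln(6.97/89.9) = 1.667.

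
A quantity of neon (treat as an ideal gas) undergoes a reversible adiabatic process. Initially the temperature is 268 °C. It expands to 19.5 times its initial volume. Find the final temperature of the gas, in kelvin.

For a reversible adiabat TV^(γ−1) is constant, so T₂ = T₁ (V₁/V₂)^(γ−1).
For a monatomic ideal gas γ = 5/3, so γ−1 = 2/3.
T₁ = 268 °C = 541.1 K.
T₂ = 541.1 × (1/19.5)^(2/3) = 74.7 K.

T₂ ≈ 74.7 K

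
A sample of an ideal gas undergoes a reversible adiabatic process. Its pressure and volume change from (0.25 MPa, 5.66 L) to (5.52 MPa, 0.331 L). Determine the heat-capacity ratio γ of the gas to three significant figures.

PV^γ = const ⇒ γ = ln(P₂/P₁) / ln(V₁/V₂).
γ = ln(5.52/0.25) / ln(5.66/0.331) = 1.09.

γ ≈ 1.09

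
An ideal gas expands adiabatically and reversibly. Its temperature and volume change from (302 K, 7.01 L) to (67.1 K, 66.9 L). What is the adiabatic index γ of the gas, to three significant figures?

γ ≈ 1.67

TV^(γ−1) = const ⇒ γ − 1 = ln(T₂/T₁) / ln(V₁/V₂).
γ = 1 + ln(67.1/302) / ln(7.01/66.9) = 1.667.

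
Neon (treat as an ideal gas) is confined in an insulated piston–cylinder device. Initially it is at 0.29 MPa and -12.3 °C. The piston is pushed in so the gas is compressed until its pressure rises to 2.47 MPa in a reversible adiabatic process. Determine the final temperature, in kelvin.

Along an adiabat T P^((1−γ)/γ) is constant, so T₂ = T₁ (P₂/P₁)^((γ−1)/γ).
For a monatomic ideal gas γ = 5/3, so (γ−1)/γ = 2/5.
T₁ = -12.3 °C = 260.8 K.
T₂ = 260.8 × (2.47/0.29)^(2/5) = 614.5 K.

T₂ ≈ 614 K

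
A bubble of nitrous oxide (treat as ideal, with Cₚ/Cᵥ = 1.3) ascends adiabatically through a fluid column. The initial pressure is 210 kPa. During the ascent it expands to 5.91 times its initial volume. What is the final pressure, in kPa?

Adiabatic: P₁V₁^γ = P₂V₂^γ ⇒ P₂ = P₁ (V₁/V₂)^γ.
P₂ = 210 × (1/5.91)^(1.3) = 20.85 kPa.

P₂ ≈ 20.9 kPa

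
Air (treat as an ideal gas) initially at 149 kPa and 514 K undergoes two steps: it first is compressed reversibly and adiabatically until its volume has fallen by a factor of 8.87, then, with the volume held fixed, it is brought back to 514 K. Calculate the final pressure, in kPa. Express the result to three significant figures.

For a diatomic ideal gas γ = 7/5.
Adiabatic step (PV^γ = const): P₂ = 149×8.87^(7/5) = 3164 kPa; T₂ = 514×8.87^(2/5) = 1231 K.
Isochoric: P₃ = P₂(T₃/T₂) = 3164 × (514/1231) = 1322 kPa.

P₃ ≈ 1320 kPa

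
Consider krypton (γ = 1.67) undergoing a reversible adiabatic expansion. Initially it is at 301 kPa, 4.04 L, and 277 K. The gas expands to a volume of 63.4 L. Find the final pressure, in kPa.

Since PV^γ is constant along a reversible adiabat, P₂ = P₁ (V₁/V₂)^γ.
P₂ = 301 × (4.04/63.4)^(1.67) = 3.032 kPa.

P₂ ≈ 3.03 kPa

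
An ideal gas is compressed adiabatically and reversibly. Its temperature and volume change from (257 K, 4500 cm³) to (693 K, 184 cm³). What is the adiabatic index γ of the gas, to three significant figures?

γ ≈ 1.31

TV^(γ−1) = const ⇒ γ − 1 = ln(T₂/T₁) / ln(V₁/V₂).
γ = 1 + ln(693/257) / ln(4500/184) = 1.31.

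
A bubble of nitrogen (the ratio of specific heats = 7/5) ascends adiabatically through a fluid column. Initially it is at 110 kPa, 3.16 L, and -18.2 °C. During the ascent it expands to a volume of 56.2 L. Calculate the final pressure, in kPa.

P₂ ≈ 1.96 kPa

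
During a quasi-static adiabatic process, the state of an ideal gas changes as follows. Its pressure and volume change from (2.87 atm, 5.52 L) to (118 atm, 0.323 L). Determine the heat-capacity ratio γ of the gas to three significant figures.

γ ≈ 1.31

PV^γ = const ⇒ γ = ln(P₂/P₁) / ln(V₁/V₂).
γ = ln(118/2.87) / ln(5.52/0.323) = 1.309.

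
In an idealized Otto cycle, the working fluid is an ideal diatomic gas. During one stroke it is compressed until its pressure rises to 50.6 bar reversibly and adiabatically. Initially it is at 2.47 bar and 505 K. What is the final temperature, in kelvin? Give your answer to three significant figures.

T₂ ≈ 1200 K

Along an adiabat T P^((1−γ)/γ) is constant, so T₂ = T₁ (P₂/P₁)^((γ−1)/γ).
For a diatomic ideal gas γ = 7/5, so (γ−1)/γ = 2/7.
T₂ = 505 × (50.6/2.47)^(2/7) = 1197 K.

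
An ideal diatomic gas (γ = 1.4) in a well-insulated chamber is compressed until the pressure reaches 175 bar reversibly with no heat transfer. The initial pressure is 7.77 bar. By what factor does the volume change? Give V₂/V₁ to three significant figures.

From PV^γ = const, V₂/V₁ = (P₁/P₂)^(1/γ).
V₂/V₁ = (7.77/175)^(0.714) = 0.1081.

V₂/V₁ ≈ 0.108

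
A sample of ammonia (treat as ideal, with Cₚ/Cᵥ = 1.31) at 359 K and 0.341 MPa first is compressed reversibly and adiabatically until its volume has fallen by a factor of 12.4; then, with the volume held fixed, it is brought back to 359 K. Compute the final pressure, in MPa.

Adiabatic step (PV^γ = const): P₂ = 0.341×12.4^(1.31) = 9.229 MPa; T₂ = 359×12.4^(0.31) = 783.5 K.
Isochoric: P₃ = P₂(T₃/T₂) = 9.229 × (359/783.5) = 4.228 MPa.

P₃ ≈ 4.23 MPa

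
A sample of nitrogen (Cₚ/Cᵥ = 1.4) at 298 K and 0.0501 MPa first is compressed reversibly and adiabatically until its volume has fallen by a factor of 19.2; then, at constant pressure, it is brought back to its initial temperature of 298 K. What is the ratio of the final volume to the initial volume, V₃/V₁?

V₃/V₁ ≈ 0.0160

Adiabatic step: V₂/V₁ = 0.05208; T₂ = T₁·19.2^(0.4) = 971.7 K.
Isobaric step: V₃/V₂ = T₃/T₂ = 298/971.7.
V₃/V₁ = (V₂/V₁)(V₃/V₂) = 0.05208 × (298/971.7) = 0.01597.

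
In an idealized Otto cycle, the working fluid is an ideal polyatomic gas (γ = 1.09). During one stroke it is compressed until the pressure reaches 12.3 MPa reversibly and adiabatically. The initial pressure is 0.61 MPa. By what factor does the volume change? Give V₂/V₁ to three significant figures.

V₂/V₁ ≈ 0.0636

From PV^γ = const, V₂/V₁ = (P₁/P₂)^(1/γ).
V₂/V₁ = (0.61/12.3)^(0.917) = 0.06355.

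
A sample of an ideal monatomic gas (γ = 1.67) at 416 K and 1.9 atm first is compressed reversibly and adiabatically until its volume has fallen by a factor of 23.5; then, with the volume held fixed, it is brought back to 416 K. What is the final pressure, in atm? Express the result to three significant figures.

Adiabatic step (PV^γ = const): P₂ = 1.9×23.5^(1.67) = 370.2 atm; T₂ = 416×23.5^(0.67) = 3449 K.
Isochoric: P₃ = P₂(T₃/T₂) = 370.2 × (416/3449) = 44.65 atm.

P₃ ≈ 44.7 atm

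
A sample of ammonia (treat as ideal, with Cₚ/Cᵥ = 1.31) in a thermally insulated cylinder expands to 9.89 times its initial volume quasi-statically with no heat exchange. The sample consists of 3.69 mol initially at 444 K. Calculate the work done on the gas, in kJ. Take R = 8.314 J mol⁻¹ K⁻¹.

W ≈ -22.3 kJ

Adiabatic: T₁V₁^(γ−1) = T₂V₂^(γ−1) ⇒ T₂ = T₁ (V₁/V₂)^(γ−1).
T₂ = 444 × (1/9.89)^(0.31) = 218.2 K.
Q = 0, so ΔU = W_on_gas = nCᵥΔT with Cᵥ = R/(γ−1) = 26.82 J/(mol·K).
ΔU = 3.69 × 26.82 × (218.2 − 444) = -22350 J.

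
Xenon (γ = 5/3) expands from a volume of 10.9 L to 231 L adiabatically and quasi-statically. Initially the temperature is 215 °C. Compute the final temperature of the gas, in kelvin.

T₂ ≈ 63.7 K

For a reversible adiabat TV^(γ−1) is constant, so T₂ = T₁ (V₁/V₂)^(γ−1).
T₁ = 215 °C = 488.1 K.
T₂ = 488.1 × (10.9/231)^(2/3) = 63.74 K.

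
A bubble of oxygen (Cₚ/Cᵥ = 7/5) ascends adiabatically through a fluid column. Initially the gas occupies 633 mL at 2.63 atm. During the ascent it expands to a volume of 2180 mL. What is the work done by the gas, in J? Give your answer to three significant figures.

P₂ = P₁(V₁/V₂)^γ = 2.63×(633/2180)^(7/5) = 0.4657 atm.
For a reversible adiabat, W_by_gas = (P₁V₁ − P₂V₂)/(γ−1).
W_by = (266500×0.000633 − 47180×0.00218) / (2/5) = 164.6 J.

W ≈ 165 J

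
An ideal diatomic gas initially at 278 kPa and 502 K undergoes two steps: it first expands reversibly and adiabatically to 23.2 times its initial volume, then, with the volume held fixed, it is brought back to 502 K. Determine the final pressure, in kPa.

P₃ ≈ 12.0 kPa

For a diatomic ideal gas γ = 7/5.
Adiabatic step (PV^γ = const): P₂ = 278×(1/23.2)^(7/5) = 3.407 kPa; T₂ = 502×(1/23.2)^(2/5) = 142.7 K.
Isochoric: P₃ = P₂(T₃/T₂) = 3.407 × (502/142.7) = 11.98 kPa.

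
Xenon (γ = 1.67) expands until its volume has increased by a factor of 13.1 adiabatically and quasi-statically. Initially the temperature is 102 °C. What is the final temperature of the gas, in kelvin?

T₂ ≈ 66.9 K

Adiabatic: T₁V₁^(γ−1) = T₂V₂^(γ−1) ⇒ T₂ = T₁ (V₁/V₂)^(γ−1).
T₁ = 102 °C = 375.1 K.
T₂ = 375.1 × (1/13.1)^(0.67) = 66.93 K.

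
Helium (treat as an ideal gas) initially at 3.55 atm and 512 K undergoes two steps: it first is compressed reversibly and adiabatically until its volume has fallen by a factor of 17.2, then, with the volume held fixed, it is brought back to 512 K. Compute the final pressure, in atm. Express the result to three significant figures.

For a monatomic ideal gas γ = 5/3.
Adiabatic step (PV^γ = const): P₂ = 3.55×17.2^(5/3) = 406.9 atm; T₂ = 512×17.2^(2/3) = 3412 K.
Isochoric: P₃ = P₂(T₃/T₂) = 406.9 × (512/3412) = 61.06 atm.

P₃ ≈ 61.1 atm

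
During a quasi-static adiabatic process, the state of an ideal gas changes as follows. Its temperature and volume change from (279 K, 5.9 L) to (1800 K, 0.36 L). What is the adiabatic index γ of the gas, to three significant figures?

TV^(γ−1) = const ⇒ γ − 1 = ln(T₂/T₁) / ln(V₁/V₂).
γ = 1 + ln(1800/279) / ln(5.9/0.36) = 1.667.

γ ≈ 1.67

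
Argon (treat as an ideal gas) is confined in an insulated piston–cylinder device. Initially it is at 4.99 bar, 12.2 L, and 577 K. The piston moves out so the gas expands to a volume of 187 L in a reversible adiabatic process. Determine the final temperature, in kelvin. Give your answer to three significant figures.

T₂ ≈ 93.5 K

Adiabatic: T₁V₁^(γ−1) = T₂V₂^(γ−1) ⇒ T₂ = T₁ (V₁/V₂)^(γ−1).
γ = 5/3 for a monatomic ideal gas.
T₂ = 577 × (12.2/187)^(2/3) = 93.51 K.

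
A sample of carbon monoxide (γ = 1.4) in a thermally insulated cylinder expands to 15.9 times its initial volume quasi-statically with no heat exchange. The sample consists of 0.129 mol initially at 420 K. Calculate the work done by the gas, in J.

Adiabatic: T₁V₁^(γ−1) = T₂V₂^(γ−1) ⇒ T₂ = T₁ (V₁/V₂)^(γ−1).
T₂ = 420 × (1/15.9)^(0.4) = 138.9 K.
Q = 0, so ΔU = W_on_gas = nCᵥΔT with Cᵥ = R/(γ−1) = 20.79 J/(mol·K).
ΔU = 0.129 × 20.79 × (138.9 − 420) = -753.7 J.
Work done by the gas = −ΔU = 753.7 J.

W ≈ 754 J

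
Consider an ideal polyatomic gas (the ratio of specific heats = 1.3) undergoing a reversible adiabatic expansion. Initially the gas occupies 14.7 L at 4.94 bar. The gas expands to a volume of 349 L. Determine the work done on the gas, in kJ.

P₂ = P₁(V₁/V₂)^γ = 4.94×(14.7/349)^(1.3) = 0.08046 bar.
For a reversible adiabat, W_by_gas = (P₁V₁ − P₂V₂)/(γ−1).
W_by = (494000×0.0147 − 8046×0.349) / (0.3) = 14850 J.
W_on_gas = −W_by = -14850 J.

W ≈ -14.8 kJ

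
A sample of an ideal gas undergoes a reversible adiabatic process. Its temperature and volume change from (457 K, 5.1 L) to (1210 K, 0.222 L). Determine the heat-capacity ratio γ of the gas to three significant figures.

γ ≈ 1.31

TV^(γ−1) = const ⇒ γ − 1 = ln(T₂/T₁) / ln(V₁/V₂).
γ = 1 + ln(1210/457) / ln(5.1/0.222) = 1.311.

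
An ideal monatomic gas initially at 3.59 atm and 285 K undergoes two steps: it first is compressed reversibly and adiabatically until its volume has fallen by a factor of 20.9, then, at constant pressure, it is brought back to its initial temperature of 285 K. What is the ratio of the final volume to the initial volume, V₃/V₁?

V₃/V₁ ≈ 0.00631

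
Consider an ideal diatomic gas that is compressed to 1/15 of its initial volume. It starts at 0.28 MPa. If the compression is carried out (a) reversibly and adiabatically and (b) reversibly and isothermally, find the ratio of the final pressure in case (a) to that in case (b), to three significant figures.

P_adiabatic / P_isothermal ≈ 2.95

For a diatomic ideal gas γ = 7/5.
Isothermal: P_b = P₁(V₁/V₂) = 0.28×15.
Adiabatic: P_a = P₁(V₁/V₂)^γ = 0.28×15^(7/5).
P_a/P_b = (V₁/V₂)^(γ−1) = 15^(2/5) = 2.954.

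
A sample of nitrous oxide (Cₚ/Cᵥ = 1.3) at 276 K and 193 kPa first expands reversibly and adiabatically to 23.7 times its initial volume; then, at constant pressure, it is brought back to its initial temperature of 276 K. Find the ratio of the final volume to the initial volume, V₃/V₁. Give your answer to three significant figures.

V₃/V₁ ≈ 61.3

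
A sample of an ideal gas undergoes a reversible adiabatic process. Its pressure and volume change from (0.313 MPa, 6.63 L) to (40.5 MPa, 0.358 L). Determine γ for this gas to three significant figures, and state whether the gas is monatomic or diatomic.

γ ≈ 1.67; monatomic

PV^γ = const ⇒ γ = ln(P₂/P₁) / ln(V₁/V₂).
γ = ln(40.5/0.313) / ln(6.63/0.358) = 1.666.
γ ≈ 1.67 is close to 5/3, so the gas is monatomic.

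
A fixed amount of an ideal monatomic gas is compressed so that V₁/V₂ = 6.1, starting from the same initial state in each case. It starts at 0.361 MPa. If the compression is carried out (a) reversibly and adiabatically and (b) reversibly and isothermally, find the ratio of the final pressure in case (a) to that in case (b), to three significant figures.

P_adiabatic / P_isothermal ≈ 3.34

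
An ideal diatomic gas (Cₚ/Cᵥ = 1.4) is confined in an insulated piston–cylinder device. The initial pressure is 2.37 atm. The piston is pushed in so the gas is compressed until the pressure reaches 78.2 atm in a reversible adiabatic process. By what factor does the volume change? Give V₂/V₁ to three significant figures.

V₂/V₁ ≈ 0.0823

From PV^γ = const, V₂/V₁ = (P₁/P₂)^(1/γ).
V₂/V₁ = (2.37/78.2)^(0.714) = 0.0823.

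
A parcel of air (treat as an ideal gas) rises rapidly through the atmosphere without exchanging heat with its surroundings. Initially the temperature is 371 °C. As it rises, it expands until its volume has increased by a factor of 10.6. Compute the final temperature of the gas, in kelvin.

T₂ ≈ 251 K

For a reversible adiabat TV^(γ−1) is constant, so T₂ = T₁ (V₁/V₂)^(γ−1).
For a diatomic ideal gas γ = 7/5, so γ−1 = 2/5.
T₁ = 371 °C = 644.1 K.
T₂ = 644.1 × (1/10.6)^(2/5) = 250.5 K.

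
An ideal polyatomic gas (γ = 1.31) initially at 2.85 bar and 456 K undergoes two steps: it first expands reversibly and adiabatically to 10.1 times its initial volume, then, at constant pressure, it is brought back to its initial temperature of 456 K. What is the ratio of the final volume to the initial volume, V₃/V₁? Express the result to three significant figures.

V₃/V₁ ≈ 20.7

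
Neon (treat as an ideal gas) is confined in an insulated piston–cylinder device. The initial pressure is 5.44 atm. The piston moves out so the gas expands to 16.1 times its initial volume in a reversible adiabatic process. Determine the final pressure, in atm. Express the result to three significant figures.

P₂ ≈ 0.0530 atm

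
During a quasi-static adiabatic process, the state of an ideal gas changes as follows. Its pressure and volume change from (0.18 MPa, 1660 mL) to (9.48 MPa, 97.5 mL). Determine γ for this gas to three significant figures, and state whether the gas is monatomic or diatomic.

PV^γ = const ⇒ γ = ln(P₂/P₁) / ln(V₁/V₂).
γ = ln(9.48/0.18) / ln(1660/97.5) = 1.398.
γ ≈ 1.40 is close to 7/5, so the gas is diatomic.

γ ≈ 1.40; diatomic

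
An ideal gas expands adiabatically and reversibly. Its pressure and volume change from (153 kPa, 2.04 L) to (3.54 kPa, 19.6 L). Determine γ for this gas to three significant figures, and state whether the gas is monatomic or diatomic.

PV^γ = const ⇒ γ = ln(P₂/P₁) / ln(V₁/V₂).
γ = ln(3.54/153) / ln(2.04/19.6) = 1.665.
γ ≈ 1.66 is close to 5/3, so the gas is monatomic.

γ ≈ 1.66; monatomic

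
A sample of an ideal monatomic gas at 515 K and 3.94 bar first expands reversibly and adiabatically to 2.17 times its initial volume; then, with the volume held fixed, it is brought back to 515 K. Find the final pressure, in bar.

For a monatomic ideal gas γ = 5/3.
Adiabatic step (PV^γ = const): P₂ = 3.94×(1/2.17)^(5/3) = 1.083 bar; T₂ = 515×(1/2.17)^(2/3) = 307.3 K.
Isochoric: P₃ = P₂(T₃/T₂) = 1.083 × (515/307.3) = 1.816 bar.

P₃ ≈ 1.82 bar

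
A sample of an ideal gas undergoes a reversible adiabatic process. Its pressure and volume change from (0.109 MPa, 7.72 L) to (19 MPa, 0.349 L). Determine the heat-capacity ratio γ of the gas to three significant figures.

γ ≈ 1.67

PV^γ = const ⇒ γ = ln(P₂/P₁) / ln(V₁/V₂).
γ = ln(19/0.109) / ln(7.72/0.349) = 1.667.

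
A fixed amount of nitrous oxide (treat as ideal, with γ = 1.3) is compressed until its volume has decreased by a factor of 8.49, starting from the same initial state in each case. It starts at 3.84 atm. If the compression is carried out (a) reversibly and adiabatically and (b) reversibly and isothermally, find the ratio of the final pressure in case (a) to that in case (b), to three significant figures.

P_adiabatic / P_isothermal ≈ 1.90

Isothermal: P_b = P₁(V₁/V₂) = 3.84×8.49.
Adiabatic: P_a = P₁(V₁/V₂)^γ = 3.84×8.49^(1.3).
P_a/P_b = (V₁/V₂)^(γ−1) = 8.49^(0.3) = 1.9.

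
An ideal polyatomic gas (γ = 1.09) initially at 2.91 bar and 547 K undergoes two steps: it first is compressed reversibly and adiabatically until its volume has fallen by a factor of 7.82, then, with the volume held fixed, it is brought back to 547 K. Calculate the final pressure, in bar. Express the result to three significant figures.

P₃ ≈ 22.8 bar

Adiabatic step (PV^γ = const): P₂ = 2.91×7.82^(1.09) = 27.38 bar; T₂ = 547×7.82^(0.09) = 658.2 K.
Isochoric: P₃ = P₂(T₃/T₂) = 27.38 × (547/658.2) = 22.76 bar.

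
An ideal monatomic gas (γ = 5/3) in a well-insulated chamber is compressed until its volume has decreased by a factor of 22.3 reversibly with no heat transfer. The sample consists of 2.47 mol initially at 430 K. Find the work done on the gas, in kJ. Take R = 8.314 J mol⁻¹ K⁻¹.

Adiabatic: T₁V₁^(γ−1) = T₂V₂^(γ−1) ⇒ T₂ = T₁ (V₁/V₂)^(γ−1).
T₂ = 430 × 22.3^(2/3) = 3407 K.
Q = 0, so ΔU = W_on_gas = nCᵥΔT with Cᵥ = R/(γ−1) = 12.47 J/(mol·K).
ΔU = 2.47 × 12.47 × (3407 − 430) = 91690 J.

W ≈ 91.7 kJ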